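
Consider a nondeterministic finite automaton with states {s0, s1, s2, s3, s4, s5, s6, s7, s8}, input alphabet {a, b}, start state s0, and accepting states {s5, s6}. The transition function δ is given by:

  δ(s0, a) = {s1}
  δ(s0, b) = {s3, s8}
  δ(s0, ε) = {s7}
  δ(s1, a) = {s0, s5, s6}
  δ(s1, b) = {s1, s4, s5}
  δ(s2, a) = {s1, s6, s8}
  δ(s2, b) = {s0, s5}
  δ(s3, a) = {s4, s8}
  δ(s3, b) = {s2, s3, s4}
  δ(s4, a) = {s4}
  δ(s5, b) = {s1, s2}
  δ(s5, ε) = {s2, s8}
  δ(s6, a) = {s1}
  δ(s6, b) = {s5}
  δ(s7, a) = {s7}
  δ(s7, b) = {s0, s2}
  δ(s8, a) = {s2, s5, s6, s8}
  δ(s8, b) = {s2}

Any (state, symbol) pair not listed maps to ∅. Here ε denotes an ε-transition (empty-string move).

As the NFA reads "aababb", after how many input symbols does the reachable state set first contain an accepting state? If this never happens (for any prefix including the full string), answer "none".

Start: ε-closure({s0}) = {s0, s7}.
Read 'a': {s0, s7} → {s1, s7}.
Read 'a': {s1, s7} → {s0, s2, s5, s6, s7, s8}.
None of the earlier sets intersect F, but {s0, s2, s5, s6, s7, s8} does.

2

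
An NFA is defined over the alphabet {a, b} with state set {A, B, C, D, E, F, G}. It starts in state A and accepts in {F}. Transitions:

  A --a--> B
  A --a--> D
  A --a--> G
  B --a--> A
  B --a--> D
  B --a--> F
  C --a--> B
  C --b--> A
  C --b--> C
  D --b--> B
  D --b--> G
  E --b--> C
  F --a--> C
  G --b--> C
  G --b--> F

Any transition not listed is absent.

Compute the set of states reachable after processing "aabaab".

{A, B, C, F, G}

Start in {A}.
Read 'a': A→{B, D, G}; now {B, D, G}.
Read 'a': B→{A, D, F}, D→∅, G→∅; now {A, D, F}.
Read 'b': A→∅, D→{B, G}, F→∅; now {B, G}.
Read 'a': B→{A, D, F}, G→∅; now {A, D, F}.
Read 'a': A→{B, D, G}, D→∅, F→{C}; now {B, C, D, G}.
Read 'b': B→∅, C→{A, C}, D→{B, G}, G→{C, F}; now {A, B, C, F, G}.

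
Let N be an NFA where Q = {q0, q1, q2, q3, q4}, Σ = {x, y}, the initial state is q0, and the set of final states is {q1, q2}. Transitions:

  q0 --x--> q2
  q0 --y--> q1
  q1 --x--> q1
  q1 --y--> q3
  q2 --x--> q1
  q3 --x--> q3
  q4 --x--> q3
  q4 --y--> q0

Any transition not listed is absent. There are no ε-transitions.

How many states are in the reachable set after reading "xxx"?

Start in {q0}.
Read 'x': {q0} → {q2}.
Read 'x': {q2} → {q1}.
Read 'x': {q1} → {q1}.
That set has 1 state.

1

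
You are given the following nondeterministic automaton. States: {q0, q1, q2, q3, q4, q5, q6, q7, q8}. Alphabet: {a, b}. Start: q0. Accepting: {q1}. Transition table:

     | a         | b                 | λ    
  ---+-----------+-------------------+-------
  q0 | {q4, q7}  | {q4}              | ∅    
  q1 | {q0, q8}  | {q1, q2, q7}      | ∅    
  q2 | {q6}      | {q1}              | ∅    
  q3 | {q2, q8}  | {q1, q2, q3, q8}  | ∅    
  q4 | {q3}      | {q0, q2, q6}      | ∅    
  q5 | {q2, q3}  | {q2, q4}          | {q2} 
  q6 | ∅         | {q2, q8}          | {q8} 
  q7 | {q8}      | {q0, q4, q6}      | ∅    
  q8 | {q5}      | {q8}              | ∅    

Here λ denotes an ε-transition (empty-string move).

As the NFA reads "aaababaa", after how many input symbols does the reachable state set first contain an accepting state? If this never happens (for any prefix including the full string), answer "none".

Start in {q0}.
Read 'a': q0→{q4, q7}; now {q4, q7}.
Read 'a': q4→{q3}, q7→{q8}; now {q3, q8}.
Read 'a': q3→{q2, q8}, q8→{q5}; now {q2, q5, q8}.
Read 'b': q2→{q1}, q5→{q2, q4}, q8→{q8}; now {q1, q2, q4, q8}.
None of the earlier sets intersect F, but {q1, q2, q4, q8} does.

4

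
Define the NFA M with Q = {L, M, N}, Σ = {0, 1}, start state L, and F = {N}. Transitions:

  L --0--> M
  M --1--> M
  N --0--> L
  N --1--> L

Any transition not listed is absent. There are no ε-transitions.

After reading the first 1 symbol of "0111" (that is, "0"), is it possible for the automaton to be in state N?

No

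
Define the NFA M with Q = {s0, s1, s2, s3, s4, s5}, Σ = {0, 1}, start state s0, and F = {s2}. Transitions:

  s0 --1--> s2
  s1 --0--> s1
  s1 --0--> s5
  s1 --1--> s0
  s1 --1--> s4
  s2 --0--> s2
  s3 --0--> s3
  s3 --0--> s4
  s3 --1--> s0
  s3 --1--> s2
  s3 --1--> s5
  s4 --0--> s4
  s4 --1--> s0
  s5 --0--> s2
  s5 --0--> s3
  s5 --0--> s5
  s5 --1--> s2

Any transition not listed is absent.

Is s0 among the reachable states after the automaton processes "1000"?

Start in {s0}.
Read '1': s0→{s2}; now {s2}.
Read '0': s2→{s2}; now {s2}.
Read '0': s2→{s2}; now {s2}.
Read '0': s2→{s2}; now {s2}.
State s0 is not in {s2}.

No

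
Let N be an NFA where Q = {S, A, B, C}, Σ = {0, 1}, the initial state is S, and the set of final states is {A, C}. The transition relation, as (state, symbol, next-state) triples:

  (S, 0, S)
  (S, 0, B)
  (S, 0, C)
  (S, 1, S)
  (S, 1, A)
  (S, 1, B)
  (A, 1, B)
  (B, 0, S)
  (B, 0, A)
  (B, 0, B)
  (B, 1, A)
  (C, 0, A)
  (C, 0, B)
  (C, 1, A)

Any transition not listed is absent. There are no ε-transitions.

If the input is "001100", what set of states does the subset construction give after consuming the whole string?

{S, A, B, C}

Start in {S}.
Read '0': S→{S, B, C}; now {S, B, C}.
Read '0': S→{S, B, C}, B→{S, A, B}, C→{A, B}; now {S, A, B, C}.
Read '1': S→{S, A, B}, A→{B}, B→{A}, C→{A}; now {S, A, B}.
Read '1': S→{S, A, B}, A→{B}, B→{A}; now {S, A, B}.
Read '0': S→{S, B, C}, A→∅, B→{S, A, B}; now {S, A, B, C}.
Read '0': S→{S, B, C}, A→∅, B→{S, A, B}, C→{A, B}; now {S, A, B, C}.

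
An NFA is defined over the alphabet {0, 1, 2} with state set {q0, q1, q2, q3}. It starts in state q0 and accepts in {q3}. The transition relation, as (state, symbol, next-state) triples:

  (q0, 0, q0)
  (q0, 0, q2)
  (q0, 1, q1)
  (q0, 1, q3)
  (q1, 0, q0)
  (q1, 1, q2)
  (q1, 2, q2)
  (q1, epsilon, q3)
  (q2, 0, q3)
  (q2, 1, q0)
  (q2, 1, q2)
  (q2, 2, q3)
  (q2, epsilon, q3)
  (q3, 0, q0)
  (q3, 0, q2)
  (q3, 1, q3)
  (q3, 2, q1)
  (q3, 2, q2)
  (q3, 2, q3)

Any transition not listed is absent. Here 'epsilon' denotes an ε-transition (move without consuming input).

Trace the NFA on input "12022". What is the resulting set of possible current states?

Start in {q0}.
Read '1': q0→{q1, q3}; now {q1, q3}.
Read '2': q1→{q2}, q3→{q1, q2, q3}; now {q1, q2, q3}.
Read '0': q1→{q0}, q2→{q3}, q3→{q0, q2}; now {q0, q2, q3}.
Read '2': q0→∅, q2→{q3}, q3→{q1, q2, q3}; now {q1, q2, q3}.
Read '2': q1→{q2}, q2→{q3}, q3→{q1, q2, q3}; now {q1, q2, q3}.

{q1, q2, q3}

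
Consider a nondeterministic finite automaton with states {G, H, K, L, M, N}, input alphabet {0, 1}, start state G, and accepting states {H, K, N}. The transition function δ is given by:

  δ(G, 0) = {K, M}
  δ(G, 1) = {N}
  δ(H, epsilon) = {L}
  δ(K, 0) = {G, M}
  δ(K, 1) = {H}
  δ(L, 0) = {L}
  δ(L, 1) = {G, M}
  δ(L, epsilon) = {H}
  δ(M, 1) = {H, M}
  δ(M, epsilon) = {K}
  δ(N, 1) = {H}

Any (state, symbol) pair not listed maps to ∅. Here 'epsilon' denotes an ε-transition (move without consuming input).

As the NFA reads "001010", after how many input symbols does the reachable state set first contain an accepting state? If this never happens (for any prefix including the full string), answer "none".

1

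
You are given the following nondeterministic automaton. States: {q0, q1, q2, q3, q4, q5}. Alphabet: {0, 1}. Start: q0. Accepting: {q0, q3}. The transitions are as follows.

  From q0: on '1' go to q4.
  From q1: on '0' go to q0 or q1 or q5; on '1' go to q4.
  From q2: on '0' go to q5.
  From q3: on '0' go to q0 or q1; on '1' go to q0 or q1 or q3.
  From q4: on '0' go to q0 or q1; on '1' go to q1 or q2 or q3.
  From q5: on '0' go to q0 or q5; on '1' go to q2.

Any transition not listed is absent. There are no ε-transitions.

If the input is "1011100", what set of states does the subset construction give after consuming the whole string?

{q0, q1, q5}

Start in {q0}.
Read '1': {q0} → {q4}.
Read '0': {q4} → {q0, q1}.
Read '1': {q0, q1} → {q4}.
Read '1': {q4} → {q1, q2, q3}.
Read '1': {q1, q2, q3} → {q0, q1, q3, q4}.
Read '0': {q0, q1, q3, q4} → {q0, q1, q5}.
Read '0': {q0, q1, q5} → {q0, q1, q5}.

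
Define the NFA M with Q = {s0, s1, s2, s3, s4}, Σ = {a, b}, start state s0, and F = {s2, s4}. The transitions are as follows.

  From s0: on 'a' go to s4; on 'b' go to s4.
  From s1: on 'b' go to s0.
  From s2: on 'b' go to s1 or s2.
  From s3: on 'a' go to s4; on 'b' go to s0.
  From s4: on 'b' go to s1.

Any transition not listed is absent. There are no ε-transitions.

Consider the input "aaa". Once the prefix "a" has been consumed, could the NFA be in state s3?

Start in {s0}.
Read 'a': {s0} → {s4}.
State s3 is not in {s4}.

No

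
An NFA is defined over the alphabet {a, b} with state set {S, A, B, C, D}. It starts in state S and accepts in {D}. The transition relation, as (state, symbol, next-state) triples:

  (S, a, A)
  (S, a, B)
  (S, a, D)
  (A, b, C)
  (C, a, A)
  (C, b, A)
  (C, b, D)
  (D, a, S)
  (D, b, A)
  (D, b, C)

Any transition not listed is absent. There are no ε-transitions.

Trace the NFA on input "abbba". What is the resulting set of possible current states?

{S, A}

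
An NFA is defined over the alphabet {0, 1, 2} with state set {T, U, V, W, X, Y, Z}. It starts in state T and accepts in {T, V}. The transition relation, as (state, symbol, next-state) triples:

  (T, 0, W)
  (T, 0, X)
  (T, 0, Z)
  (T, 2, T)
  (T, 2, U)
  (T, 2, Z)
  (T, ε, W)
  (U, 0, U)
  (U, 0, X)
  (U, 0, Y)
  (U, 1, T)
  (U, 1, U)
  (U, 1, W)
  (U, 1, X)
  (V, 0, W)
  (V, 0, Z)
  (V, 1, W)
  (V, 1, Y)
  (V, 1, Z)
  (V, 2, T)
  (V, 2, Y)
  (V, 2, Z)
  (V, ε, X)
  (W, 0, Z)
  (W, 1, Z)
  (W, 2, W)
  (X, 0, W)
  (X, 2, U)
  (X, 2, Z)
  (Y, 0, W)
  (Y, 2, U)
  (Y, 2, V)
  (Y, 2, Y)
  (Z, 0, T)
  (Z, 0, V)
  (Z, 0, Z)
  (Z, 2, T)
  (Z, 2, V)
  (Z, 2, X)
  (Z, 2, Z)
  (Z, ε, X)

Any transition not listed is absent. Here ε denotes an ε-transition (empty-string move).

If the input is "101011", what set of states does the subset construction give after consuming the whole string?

Start: ε-closure({T}) = {T, W}.
Read '1': {T, W} → {X, Z}.
Read '0': {X, Z} → {T, V, W, X, Z}.
Read '1': {T, V, W, X, Z} → {W, X, Y, Z}.
Read '0': {W, X, Y, Z} → {T, V, W, X, Z}.
Read '1': {T, V, W, X, Z} → {W, X, Y, Z}.
Read '1': {W, X, Y, Z} → {X, Z}.

{X, Z}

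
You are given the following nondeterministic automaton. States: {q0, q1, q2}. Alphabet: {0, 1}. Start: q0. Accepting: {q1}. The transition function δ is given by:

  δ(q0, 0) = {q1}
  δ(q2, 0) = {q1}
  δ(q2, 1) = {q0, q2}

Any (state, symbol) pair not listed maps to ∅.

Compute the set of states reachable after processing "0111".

∅

Start in {q0}.
Read '0': {q0} → {q1}.
Read '1': {q1} → ∅.
The set is empty and remains empty for the remaining 2 symbols.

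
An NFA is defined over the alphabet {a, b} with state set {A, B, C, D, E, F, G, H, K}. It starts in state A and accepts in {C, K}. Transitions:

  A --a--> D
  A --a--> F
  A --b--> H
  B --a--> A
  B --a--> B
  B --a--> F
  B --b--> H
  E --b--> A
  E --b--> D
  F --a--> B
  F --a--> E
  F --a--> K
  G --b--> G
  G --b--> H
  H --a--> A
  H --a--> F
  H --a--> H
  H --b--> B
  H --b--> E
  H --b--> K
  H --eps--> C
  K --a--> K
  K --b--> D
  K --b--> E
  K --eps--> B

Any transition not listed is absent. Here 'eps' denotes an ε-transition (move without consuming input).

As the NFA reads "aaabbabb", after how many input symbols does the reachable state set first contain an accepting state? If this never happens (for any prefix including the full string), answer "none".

Start in {A}.
Read 'a': A→{D, F}; now {D, F}.
Read 'a': D→∅, F→{B, E, K}; now {B, E, K}.
None of the earlier sets intersect F, but {B, E, K} does.

2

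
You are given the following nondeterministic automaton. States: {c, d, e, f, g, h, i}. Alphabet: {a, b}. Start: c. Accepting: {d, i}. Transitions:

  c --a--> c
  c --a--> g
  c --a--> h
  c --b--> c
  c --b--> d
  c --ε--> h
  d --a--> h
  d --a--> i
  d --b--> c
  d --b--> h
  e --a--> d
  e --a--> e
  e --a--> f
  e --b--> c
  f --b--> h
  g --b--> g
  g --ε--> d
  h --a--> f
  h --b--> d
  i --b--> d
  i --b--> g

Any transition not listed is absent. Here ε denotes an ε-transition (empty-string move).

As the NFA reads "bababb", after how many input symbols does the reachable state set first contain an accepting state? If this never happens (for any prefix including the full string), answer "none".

1

Start: ε-closure({c}) = {c, h}.
Read 'b': {c, h} → {c, d, h}.
None of the earlier sets intersect F, but {c, d, h} does.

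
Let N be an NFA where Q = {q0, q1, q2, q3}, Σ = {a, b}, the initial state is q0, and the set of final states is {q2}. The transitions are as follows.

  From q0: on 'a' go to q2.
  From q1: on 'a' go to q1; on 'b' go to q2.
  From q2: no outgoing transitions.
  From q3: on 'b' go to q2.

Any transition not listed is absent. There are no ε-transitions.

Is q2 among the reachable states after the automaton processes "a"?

Start in {q0}.
Read 'a': {q0} → {q2}.
State q2 is in {q2}.

Yes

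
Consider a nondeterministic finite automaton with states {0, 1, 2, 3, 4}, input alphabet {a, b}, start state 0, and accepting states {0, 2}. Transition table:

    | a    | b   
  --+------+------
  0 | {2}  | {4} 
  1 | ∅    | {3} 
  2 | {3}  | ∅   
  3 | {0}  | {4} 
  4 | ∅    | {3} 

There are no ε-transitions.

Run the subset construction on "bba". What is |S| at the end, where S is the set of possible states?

1

Start in {0}.
Read 'b': {0} → {4}.
Read 'b': {4} → {3}.
Read 'a': {3} → {0}.
That set has 1 state.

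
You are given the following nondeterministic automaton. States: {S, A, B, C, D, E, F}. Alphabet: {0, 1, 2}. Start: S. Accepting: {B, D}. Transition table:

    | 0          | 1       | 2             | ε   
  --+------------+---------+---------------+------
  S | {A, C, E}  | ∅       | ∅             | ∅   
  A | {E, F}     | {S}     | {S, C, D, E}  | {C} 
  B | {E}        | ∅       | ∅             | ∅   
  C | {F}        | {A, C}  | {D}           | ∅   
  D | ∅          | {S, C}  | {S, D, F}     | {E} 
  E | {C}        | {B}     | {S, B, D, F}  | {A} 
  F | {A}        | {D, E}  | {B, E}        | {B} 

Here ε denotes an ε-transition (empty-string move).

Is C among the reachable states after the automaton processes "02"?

Start in {S}.
Read '0': S→{A, C, E}; now {A, C, E}.
Read '2': A→{S, C, D, E}, C→{D}, E→{S, B, D, F}; union {S, B, C, D, E, F}; ε-closure = {S, A, B, C, D, E, F}.
State C is in {S, A, B, C, D, E, F}.

Yes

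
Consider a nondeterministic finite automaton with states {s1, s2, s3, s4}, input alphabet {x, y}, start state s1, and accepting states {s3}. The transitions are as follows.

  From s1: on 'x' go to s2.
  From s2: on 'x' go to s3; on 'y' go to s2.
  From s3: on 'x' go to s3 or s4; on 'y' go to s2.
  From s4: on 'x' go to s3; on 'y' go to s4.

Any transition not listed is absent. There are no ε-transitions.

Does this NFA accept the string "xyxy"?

Start in {s1}.
Read 'x': {s1} → {s2}.
Read 'y': {s2} → {s2}.
Read 'x': {s2} → {s3}.
Read 'y': {s3} → {s2}.
The final set {s2} contains no accepting state.

No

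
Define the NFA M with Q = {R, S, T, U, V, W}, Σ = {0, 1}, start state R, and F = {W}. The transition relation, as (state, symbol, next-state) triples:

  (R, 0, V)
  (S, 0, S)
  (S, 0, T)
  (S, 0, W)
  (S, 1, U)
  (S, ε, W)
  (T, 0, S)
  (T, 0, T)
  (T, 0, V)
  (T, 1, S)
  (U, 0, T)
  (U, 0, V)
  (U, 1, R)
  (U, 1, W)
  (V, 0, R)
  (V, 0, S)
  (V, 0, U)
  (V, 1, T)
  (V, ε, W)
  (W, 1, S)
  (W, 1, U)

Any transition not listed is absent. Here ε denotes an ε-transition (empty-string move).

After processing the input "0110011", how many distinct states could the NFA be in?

Start in {R}.
Read '0': R→{V}; union {V}; ε-closure = {V, W}.
Read '1': V→{T}, W→{S, U}; union {S, T, U}; ε-closure = {S, T, U, W}.
Read '1': S→{U}, T→{S}, U→{R, W}, W→{S, U}; now {R, S, U, W}.
Read '0': R→{V}, S→{S, T, W}, U→{T, V}, W→∅; now {S, T, V, W}.
Read '0': S→{S, T, W}, T→{S, T, V}, V→{R, S, U}, W→∅; now {R, S, T, U, V, W}.
Read '1': R→∅, S→{U}, T→{S}, U→{R, W}, V→{T}, W→{S, U}; now {R, S, T, U, W}.
Read '1': R→∅, S→{U}, T→{S}, U→{R, W}, W→{S, U}; now {R, S, U, W}.
That set has 4 states.

4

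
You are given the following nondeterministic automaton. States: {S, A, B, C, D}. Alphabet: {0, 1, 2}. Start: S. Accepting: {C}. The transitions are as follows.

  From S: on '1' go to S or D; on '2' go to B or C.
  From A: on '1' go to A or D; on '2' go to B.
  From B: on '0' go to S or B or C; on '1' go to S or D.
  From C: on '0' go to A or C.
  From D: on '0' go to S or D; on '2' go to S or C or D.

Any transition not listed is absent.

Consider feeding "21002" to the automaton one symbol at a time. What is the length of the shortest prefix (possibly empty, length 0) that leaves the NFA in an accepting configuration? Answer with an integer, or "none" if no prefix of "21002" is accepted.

1

Start in {S}.
Read '2': S→{B, C}; now {B, C}.
None of the earlier sets intersect F, but {B, C} does.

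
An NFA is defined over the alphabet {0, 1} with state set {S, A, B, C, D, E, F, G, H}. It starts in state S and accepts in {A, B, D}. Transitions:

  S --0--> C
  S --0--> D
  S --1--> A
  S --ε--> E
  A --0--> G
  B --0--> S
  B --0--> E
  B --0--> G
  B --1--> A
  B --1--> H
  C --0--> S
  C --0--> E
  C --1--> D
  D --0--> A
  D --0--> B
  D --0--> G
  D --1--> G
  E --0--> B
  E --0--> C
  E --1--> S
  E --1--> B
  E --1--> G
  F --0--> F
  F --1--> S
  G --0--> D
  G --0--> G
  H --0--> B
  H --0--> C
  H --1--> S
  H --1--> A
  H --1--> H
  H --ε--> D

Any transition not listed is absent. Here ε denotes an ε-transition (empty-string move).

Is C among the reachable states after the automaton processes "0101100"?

No

Start: ε-closure({S}) = {S, E}.
Read '0': {S, E} → {B, C, D}.
Read '1': {B, C, D} → {A, D, G, H}.
Read '0': {A, D, G, H} → {A, B, C, D, G}.
Read '1': {A, B, C, D, G} → {A, D, G, H}.
Read '1': {A, D, G, H} → {S, A, D, E, G, H}.
Read '0': {S, A, D, E, G, H} → {A, B, C, D, G}.
Read '0': {A, B, C, D, G} → {S, A, B, D, E, G}.
State C is not in {S, A, B, D, E, G}.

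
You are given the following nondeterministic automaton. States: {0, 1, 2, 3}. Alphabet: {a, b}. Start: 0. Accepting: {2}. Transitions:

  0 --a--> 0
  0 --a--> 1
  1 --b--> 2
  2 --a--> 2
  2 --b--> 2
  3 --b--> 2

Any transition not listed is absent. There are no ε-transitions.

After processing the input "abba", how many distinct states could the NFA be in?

Start in {0}.
Read 'a': 0→{0, 1}; now {0, 1}.
Read 'b': 0→∅, 1→{2}; now {2}.
Read 'b': 2→{2}; now {2}.
Read 'a': 2→{2}; now {2}.
That set has 1 state.

1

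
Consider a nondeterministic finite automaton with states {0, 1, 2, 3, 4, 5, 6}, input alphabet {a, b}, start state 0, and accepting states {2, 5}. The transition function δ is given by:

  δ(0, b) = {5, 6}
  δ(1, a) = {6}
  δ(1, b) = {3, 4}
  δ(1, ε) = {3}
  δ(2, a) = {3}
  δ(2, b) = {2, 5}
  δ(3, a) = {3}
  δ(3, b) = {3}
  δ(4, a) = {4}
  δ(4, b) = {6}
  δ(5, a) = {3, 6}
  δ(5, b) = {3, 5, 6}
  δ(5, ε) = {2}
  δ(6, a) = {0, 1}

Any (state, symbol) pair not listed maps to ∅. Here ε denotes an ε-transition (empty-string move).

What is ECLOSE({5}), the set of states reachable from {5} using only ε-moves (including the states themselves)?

{2, 5}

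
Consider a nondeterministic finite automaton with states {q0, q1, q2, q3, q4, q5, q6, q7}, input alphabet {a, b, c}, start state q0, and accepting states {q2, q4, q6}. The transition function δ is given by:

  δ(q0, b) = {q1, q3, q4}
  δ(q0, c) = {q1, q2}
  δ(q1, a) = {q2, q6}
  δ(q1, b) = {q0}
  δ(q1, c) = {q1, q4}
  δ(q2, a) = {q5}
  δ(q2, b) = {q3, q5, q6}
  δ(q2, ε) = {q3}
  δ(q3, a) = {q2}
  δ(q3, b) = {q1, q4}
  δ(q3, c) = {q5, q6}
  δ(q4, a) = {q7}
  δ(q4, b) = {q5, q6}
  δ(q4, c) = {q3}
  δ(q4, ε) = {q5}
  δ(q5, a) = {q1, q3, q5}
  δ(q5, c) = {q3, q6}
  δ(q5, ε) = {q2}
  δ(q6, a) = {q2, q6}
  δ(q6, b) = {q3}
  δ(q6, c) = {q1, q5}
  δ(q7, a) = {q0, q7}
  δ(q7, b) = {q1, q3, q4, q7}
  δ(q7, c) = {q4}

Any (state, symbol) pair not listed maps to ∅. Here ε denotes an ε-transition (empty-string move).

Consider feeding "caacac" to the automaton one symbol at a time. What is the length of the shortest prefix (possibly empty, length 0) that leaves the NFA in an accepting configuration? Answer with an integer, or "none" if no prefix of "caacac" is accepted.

Start in {q0}.
Read 'c': {q0} → {q1, q2, q3}.
None of the earlier sets intersect F, but {q1, q2, q3} does.

1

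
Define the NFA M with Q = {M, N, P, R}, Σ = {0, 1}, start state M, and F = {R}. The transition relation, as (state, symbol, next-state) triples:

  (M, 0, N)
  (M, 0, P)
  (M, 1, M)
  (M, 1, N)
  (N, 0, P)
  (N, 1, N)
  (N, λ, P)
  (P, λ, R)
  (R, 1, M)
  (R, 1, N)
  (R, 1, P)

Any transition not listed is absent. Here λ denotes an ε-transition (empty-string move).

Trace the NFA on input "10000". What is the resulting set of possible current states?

Start in {M}.
Read '1': M→{M, N}; union {M, N}; ε-closure = {M, N, P, R}.
Read '0': M→{N, P}, N→{P}, P→∅, R→∅; union {N, P}; ε-closure = {N, P, R}.
Read '0': N→{P}, P→∅, R→∅; union {P}; ε-closure = {P, R}.
Read '0': P→∅, R→∅; now ∅.
The set is empty and remains empty for the remaining 1 symbol.

∅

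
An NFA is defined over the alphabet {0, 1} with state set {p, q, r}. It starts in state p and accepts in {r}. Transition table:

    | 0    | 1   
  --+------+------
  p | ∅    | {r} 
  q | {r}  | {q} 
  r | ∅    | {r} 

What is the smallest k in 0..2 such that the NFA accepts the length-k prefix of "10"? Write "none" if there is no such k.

1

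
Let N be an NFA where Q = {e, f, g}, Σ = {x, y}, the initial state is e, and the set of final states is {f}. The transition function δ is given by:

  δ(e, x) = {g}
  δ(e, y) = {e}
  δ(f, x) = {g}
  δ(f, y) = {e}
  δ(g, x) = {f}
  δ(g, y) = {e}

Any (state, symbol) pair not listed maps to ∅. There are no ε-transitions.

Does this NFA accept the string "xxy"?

Start in {e}.
Read 'x': {e} → {g}.
Read 'x': {g} → {f}.
Read 'y': {f} → {e}.
The final set {e} contains no accepting state.

No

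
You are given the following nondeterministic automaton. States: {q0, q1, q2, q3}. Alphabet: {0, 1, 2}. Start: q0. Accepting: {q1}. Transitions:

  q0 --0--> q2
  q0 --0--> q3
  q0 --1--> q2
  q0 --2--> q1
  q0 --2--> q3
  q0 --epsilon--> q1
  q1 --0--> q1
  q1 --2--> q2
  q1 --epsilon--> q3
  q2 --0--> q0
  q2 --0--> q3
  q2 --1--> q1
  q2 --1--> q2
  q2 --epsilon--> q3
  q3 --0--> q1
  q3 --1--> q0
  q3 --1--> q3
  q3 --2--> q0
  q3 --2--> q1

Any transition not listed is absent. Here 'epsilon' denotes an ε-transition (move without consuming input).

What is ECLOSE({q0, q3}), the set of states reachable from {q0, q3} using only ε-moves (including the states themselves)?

{q0, q1, q3}

Begin with {q0, q3}.
ε-move q0 → q1; add q1.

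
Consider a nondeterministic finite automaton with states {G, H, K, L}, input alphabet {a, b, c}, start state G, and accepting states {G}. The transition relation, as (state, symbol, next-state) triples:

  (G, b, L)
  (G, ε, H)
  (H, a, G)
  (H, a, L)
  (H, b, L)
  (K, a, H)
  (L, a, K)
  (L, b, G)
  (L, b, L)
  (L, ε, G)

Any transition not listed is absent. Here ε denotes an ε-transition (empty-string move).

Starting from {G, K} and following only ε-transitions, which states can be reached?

{G, H, K}

Begin with {G, K}.
ε-move G → H; add H.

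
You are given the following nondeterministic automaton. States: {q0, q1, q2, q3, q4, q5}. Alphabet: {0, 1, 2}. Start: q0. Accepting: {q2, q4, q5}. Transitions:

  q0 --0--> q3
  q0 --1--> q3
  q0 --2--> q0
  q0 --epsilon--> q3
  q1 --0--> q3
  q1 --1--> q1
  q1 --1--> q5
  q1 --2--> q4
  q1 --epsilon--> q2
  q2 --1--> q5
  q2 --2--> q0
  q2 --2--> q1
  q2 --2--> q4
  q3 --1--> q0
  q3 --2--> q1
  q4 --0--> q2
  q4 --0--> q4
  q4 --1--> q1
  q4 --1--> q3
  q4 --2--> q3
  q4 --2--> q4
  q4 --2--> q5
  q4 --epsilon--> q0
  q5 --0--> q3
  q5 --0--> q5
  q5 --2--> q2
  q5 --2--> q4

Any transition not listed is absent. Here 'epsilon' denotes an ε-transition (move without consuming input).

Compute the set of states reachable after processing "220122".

{q0, q1, q2, q3, q4, q5}

Start: ε-closure({q0}) = {q0, q3}.
Read '2': q0→{q0}, q3→{q1}; union {q0, q1}; ε-closure = {q0, q1, q2, q3}.
Read '2': q0→{q0}, q1→{q4}, q2→{q0, q1, q4}, q3→{q1}; union {q0, q1, q4}; ε-closure = {q0, q1, q2, q3, q4}.
Read '0': q0→{q3}, q1→{q3}, q2→∅, q3→∅, q4→{q2, q4}; union {q2, q3, q4}; ε-closure = {q0, q2, q3, q4}.
Read '1': q0→{q3}, q2→{q5}, q3→{q0}, q4→{q1, q3}; union {q0, q1, q3, q5}; ε-closure = {q0, q1, q2, q3, q5}.
Read '2': q0→{q0}, q1→{q4}, q2→{q0, q1, q4}, q3→{q1}, q5→{q2, q4}; union {q0, q1, q2, q4}; ε-closure = {q0, q1, q2, q3, q4}.
Read '2': q0→{q0}, q1→{q4}, q2→{q0, q1, q4}, q3→{q1}, q4→{q3, q4, q5}; union {q0, q1, q3, q4, q5}; ε-closure = {q0, q1, q2, q3, q4, q5}.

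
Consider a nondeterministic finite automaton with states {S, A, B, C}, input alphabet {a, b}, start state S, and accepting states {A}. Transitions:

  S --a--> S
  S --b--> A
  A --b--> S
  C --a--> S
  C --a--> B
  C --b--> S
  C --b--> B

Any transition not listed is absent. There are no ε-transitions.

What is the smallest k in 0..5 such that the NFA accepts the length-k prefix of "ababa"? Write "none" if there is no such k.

Start in {S}.
Read 'a': S→{S}; now {S}.
Read 'b': S→{A}; now {A}.
None of the earlier sets intersect F, but {A} does.

2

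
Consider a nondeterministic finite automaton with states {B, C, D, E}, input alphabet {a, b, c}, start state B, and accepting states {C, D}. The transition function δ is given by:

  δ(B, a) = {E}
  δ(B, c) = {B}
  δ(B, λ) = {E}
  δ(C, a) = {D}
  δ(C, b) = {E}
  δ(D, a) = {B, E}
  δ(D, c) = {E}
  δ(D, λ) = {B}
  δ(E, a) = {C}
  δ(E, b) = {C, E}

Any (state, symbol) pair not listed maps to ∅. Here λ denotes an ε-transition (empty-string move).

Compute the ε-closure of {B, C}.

{B, C, E}

Begin with {B, C}.
ε-move B → E; add E.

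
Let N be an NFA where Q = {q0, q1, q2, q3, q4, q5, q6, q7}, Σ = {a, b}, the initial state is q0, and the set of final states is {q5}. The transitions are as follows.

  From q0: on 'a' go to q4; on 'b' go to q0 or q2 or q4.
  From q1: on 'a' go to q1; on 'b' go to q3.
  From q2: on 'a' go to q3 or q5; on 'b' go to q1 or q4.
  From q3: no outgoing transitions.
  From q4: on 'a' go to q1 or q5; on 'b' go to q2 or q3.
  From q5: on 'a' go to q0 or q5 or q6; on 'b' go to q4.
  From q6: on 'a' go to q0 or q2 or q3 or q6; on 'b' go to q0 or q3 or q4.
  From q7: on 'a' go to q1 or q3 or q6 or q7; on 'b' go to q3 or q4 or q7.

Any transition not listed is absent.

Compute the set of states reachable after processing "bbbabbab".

Start in {q0}.
Read 'b': {q0} → {q0, q2, q4}.
Read 'b': {q0, q2, q4} → {q0, q1, q2, q3, q4}.
Read 'b': {q0, q1, q2, q3, q4} → {q0, q1, q2, q3, q4}.
Read 'a': {q0, q1, q2, q3, q4} → {q1, q3, q4, q5}.
Read 'b': {q1, q3, q4, q5} → {q2, q3, q4}.
Read 'b': {q2, q3, q4} → {q1, q2, q3, q4}.
Read 'a': {q1, q2, q3, q4} → {q1, q3, q5}.
Read 'b': {q1, q3, q5} → {q3, q4}.

{q3, q4}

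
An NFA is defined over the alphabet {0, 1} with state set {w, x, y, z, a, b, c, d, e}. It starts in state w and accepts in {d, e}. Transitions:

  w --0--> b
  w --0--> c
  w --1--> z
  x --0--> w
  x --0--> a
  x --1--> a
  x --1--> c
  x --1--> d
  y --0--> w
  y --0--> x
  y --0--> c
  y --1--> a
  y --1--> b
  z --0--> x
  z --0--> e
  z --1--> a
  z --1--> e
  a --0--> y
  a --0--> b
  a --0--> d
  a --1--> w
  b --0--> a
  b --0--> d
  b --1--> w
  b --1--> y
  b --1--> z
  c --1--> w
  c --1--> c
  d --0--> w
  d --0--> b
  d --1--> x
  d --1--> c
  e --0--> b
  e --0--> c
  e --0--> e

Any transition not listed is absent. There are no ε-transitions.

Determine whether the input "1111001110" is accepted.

Yes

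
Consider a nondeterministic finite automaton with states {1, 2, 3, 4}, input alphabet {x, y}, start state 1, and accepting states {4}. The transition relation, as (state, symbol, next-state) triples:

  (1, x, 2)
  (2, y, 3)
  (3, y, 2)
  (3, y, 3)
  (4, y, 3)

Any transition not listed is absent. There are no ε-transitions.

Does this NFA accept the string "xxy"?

Start in {1}.
Read 'x': {1} → {2}.
Read 'x': {2} → ∅.
The set is empty and remains empty for the remaining 1 symbol.
The final set ∅ contains no accepting state.

No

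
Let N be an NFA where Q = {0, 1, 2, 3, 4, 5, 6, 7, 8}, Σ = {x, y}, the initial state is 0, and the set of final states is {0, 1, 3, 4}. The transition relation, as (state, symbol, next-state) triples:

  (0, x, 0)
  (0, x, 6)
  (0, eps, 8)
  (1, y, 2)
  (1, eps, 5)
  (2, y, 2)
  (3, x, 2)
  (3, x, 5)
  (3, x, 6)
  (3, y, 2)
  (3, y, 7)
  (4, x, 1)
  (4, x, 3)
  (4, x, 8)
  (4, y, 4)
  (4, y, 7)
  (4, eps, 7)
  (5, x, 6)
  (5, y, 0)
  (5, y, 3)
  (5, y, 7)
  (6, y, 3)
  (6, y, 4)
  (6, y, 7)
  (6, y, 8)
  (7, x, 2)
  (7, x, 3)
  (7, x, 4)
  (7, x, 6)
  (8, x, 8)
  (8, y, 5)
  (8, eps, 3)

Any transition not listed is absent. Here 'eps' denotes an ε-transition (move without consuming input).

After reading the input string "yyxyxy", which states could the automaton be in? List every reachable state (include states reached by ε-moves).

{0, 2, 3, 4, 5, 7, 8}

Start: ε-closure({0}) = {0, 3, 8}.
Read 'y': 0→∅, 3→{2, 7}, 8→{5}; now {2, 5, 7}.
Read 'y': 2→{2}, 5→{0, 3, 7}, 7→∅; union {0, 2, 3, 7}; ε-closure = {0, 2, 3, 7, 8}.
Read 'x': 0→{0, 6}, 2→∅, 3→{2, 5, 6}, 7→{2, 3, 4, 6}, 8→{8}; union {0, 2, 3, 4, 5, 6, 8}; ε-closure = {0, 2, 3, 4, 5, 6, 7, 8}.
Read 'y': 0→∅, 2→{2}, 3→{2, 7}, 4→{4, 7}, 5→{0, 3, 7}, 6→{3, 4, 7, 8}, 7→∅, 8→{5}; now {0, 2, 3, 4, 5, 7, 8}.
Read 'x': 0→{0, 6}, 2→∅, 3→{2, 5, 6}, 4→{1, 3, 8}, 5→{6}, 7→{2, 3, 4, 6}, 8→{8}; union {0, 1, 2, 3, 4, 5, 6, 8}; ε-closure = {0, 1, 2, 3, 4, 5, 6, 7, 8}.
Read 'y': 0→∅, 1→{2}, 2→{2}, 3→{2, 7}, 4→{4, 7}, 5→{0, 3, 7}, 6→{3, 4, 7, 8}, 7→∅, 8→{5}; now {0, 2, 3, 4, 5, 7, 8}.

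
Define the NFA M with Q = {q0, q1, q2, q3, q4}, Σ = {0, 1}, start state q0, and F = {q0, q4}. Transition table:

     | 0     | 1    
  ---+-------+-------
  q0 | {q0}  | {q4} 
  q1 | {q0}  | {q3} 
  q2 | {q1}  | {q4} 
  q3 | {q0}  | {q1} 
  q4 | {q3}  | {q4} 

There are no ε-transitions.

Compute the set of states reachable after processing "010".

{q3}

Start in {q0}.
Read '0': {q0} → {q0}.
Read '1': {q0} → {q4}.
Read '0': {q4} → {q3}.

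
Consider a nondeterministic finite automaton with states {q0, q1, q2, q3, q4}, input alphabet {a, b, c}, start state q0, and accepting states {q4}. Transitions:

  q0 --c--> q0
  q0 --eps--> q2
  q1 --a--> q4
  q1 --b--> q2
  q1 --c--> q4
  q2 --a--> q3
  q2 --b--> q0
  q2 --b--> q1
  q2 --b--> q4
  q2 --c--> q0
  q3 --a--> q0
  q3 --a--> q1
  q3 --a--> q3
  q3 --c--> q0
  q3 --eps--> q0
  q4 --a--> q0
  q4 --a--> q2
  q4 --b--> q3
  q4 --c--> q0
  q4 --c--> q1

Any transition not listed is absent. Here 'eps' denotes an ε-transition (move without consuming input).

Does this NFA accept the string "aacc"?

Start: ε-closure({q0}) = {q0, q2}.
Read 'a': {q0, q2} → {q0, q2, q3}.
Read 'a': {q0, q2, q3} → {q0, q1, q2, q3}.
Read 'c': {q0, q1, q2, q3} → {q0, q2, q4}.
Read 'c': {q0, q2, q4} → {q0, q1, q2}.
The final set {q0, q1, q2} contains no accepting state.

No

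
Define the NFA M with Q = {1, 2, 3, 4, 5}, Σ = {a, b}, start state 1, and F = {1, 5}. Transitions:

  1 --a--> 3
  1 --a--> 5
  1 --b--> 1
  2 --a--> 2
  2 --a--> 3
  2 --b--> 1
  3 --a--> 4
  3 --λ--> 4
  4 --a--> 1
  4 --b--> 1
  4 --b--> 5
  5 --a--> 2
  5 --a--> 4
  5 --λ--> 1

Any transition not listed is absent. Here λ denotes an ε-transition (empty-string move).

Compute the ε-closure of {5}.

{1, 5}

Begin with {5}.
ε-move 5 → 1; add 1.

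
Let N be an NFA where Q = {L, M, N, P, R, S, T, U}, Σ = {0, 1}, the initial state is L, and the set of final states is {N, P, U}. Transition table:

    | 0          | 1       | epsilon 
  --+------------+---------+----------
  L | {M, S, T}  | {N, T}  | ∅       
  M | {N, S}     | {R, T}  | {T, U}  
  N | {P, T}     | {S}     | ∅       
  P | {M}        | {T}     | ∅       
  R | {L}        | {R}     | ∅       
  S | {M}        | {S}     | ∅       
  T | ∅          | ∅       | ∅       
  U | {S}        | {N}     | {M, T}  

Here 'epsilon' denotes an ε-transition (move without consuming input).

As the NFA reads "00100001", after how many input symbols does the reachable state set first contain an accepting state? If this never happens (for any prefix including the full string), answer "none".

1

Start in {L}.
Read '0': {L} → {M, S, T, U}.
None of the earlier sets intersect F, but {M, S, T, U} does.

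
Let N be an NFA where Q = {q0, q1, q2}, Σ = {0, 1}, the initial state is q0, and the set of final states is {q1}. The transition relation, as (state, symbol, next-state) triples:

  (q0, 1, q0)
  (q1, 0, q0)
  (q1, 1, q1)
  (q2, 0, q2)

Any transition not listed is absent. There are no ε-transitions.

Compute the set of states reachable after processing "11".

{q0}

Start in {q0}.
Read '1': q0→{q0}; now {q0}.
Read '1': q0→{q0}; now {q0}.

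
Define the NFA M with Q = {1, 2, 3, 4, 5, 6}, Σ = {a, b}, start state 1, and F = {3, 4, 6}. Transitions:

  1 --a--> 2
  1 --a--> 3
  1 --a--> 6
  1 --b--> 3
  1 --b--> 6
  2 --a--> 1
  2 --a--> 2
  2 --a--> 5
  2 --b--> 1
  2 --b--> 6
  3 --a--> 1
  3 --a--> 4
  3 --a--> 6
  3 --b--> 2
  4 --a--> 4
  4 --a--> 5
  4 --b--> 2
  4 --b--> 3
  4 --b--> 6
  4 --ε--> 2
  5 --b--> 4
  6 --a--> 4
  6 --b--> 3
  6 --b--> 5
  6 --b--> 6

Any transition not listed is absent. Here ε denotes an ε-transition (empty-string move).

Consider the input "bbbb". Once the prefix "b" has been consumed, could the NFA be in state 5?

Start in {1}.
Read 'b': 1→{3, 6}; now {3, 6}.
State 5 is not in {3, 6}.

No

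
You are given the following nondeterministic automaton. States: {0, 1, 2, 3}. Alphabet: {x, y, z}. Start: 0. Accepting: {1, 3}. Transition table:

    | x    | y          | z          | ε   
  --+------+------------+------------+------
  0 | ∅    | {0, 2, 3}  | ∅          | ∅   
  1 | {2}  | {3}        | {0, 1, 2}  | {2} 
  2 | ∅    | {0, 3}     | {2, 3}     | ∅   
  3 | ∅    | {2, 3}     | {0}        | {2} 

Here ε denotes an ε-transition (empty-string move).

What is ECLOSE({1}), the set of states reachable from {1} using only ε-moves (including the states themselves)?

{1, 2}

Begin with {1}.
ε-move 1 → 2; add 2.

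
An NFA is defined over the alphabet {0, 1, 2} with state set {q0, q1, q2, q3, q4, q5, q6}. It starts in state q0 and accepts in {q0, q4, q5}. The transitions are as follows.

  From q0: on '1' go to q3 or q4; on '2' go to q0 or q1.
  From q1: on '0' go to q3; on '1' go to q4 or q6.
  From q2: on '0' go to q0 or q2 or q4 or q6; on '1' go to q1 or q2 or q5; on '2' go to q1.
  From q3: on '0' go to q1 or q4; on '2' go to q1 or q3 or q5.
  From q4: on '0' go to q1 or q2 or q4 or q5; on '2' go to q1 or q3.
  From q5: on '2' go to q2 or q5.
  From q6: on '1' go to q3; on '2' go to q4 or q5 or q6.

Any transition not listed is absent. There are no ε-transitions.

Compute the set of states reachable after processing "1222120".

{q0, q1, q2, q3, q4, q5, q6}

Start in {q0}.
Read '1': q0→{q3, q4}; now {q3, q4}.
Read '2': q3→{q1, q3, q5}, q4→{q1, q3}; now {q1, q3, q5}.
Read '2': q1→∅, q3→{q1, q3, q5}, q5→{q2, q5}; now {q1, q2, q3, q5}.
Read '2': q1→∅, q2→{q1}, q3→{q1, q3, q5}, q5→{q2, q5}; now {q1, q2, q3, q5}.
Read '1': q1→{q4, q6}, q2→{q1, q2, q5}, q3→∅, q5→∅; now {q1, q2, q4, q5, q6}.
Read '2': q1→∅, q2→{q1}, q4→{q1, q3}, q5→{q2, q5}, q6→{q4, q5, q6}; now {q1, q2, q3, q4, q5, q6}.
Read '0': q1→{q3}, q2→{q0, q2, q4, q6}, q3→{q1, q4}, q4→{q1, q2, q4, q5}, q5→∅, q6→∅; now {q0, q1, q2, q3, q4, q5, q6}.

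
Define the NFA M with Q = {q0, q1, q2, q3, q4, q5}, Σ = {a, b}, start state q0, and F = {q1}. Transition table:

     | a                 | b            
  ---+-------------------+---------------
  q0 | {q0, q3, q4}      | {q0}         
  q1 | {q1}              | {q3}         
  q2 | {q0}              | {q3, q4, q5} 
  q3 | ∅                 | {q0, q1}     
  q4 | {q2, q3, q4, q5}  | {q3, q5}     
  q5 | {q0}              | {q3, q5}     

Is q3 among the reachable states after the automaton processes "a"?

Start in {q0}.
Read 'a': q0→{q0, q3, q4}; now {q0, q3, q4}.
State q3 is in {q0, q3, q4}.

Yes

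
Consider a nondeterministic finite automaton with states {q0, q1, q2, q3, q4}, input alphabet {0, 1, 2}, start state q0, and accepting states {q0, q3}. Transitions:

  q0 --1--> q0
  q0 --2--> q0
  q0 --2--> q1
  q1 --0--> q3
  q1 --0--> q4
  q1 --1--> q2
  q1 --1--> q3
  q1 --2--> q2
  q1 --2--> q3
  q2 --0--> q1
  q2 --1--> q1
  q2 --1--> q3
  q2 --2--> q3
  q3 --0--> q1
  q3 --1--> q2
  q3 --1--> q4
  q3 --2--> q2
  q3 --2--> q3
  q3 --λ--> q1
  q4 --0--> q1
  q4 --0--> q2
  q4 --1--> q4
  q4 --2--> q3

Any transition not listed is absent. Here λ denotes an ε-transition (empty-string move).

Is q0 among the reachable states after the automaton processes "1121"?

Yes

Start in {q0}.
Read '1': {q0} → {q0}.
Read '1': {q0} → {q0}.
Read '2': {q0} → {q0, q1}.
Read '1': {q0, q1} → {q0, q1, q2, q3}.
State q0 is in {q0, q1, q2, q3}.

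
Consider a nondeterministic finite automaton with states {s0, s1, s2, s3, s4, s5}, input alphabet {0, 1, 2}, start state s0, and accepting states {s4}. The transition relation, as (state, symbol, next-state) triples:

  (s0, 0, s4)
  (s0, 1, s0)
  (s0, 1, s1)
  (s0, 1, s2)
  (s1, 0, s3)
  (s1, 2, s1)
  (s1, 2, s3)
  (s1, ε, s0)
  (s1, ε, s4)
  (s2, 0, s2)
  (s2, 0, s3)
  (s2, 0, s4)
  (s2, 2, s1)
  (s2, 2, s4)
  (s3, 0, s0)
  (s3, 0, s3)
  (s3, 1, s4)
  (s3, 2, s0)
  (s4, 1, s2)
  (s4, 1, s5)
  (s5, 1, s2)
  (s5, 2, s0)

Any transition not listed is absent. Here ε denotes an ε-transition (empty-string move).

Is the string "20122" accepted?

No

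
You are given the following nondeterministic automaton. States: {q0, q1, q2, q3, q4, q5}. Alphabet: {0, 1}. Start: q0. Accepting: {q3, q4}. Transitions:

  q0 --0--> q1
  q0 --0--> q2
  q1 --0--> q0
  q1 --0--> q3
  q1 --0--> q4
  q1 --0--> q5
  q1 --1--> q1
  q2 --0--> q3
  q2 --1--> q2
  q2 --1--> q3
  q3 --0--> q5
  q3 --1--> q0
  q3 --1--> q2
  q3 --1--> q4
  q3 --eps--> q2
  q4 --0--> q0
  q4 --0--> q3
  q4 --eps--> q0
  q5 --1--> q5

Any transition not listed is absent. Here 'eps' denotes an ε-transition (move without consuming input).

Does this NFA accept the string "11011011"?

No

Start in {q0}.
Read '1': {q0} → ∅.
The set is empty and remains empty for the remaining 7 symbols.
The final set ∅ contains no accepting state.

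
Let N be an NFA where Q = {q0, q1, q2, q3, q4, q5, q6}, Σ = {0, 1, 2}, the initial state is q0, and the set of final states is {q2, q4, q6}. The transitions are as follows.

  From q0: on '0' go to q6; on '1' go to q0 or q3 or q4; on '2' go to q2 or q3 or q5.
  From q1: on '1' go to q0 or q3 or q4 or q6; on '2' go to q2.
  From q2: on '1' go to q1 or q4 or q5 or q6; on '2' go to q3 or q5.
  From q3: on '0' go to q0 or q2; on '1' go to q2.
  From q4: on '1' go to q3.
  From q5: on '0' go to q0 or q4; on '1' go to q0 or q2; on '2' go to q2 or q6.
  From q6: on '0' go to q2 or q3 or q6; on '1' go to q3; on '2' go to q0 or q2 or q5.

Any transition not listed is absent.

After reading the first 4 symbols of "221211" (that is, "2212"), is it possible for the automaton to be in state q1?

No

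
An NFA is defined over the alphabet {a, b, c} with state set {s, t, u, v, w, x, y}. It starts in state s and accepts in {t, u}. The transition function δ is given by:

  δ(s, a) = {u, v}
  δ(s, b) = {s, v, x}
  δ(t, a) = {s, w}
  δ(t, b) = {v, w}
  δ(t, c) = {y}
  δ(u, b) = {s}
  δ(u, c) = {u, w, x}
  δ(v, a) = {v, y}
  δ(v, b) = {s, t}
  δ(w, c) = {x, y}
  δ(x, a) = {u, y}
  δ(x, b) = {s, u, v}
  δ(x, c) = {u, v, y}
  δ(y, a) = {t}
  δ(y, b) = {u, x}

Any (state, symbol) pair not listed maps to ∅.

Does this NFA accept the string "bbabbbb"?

Start in {s}.
Read 'b': s→{s, v, x}; now {s, v, x}.
Read 'b': s→{s, v, x}, v→{s, t}, x→{s, u, v}; now {s, t, u, v, x}.
Read 'a': s→{u, v}, t→{s, w}, u→∅, v→{v, y}, x→{u, y}; now {s, u, v, w, y}.
Read 'b': s→{s, v, x}, u→{s}, v→{s, t}, w→∅, y→{u, x}; now {s, t, u, v, x}.
Read 'b': s→{s, v, x}, t→{v, w}, u→{s}, v→{s, t}, x→{s, u, v}; now {s, t, u, v, w, x}.
Read 'b': s→{s, v, x}, t→{v, w}, u→{s}, v→{s, t}, w→∅, x→{s, u, v}; now {s, t, u, v, w, x}.
Read 'b': s→{s, v, x}, t→{v, w}, u→{s}, v→{s, t}, w→∅, x→{s, u, v}; now {s, t, u, v, w, x}.
The final set {s, t, u, v, w, x} contains the accepting states t, u.

Yes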